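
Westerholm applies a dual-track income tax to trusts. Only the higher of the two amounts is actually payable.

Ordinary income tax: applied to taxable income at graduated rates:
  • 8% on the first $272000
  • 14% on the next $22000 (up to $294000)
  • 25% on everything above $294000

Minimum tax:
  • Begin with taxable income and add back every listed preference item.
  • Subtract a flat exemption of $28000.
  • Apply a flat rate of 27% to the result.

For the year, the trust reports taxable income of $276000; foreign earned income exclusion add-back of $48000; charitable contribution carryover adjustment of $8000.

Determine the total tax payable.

$82080

Ordinary income tax:
  $272000 × 8% = $21760
  $4000 × 14% = $560
  → $22320

Minimum tax:
  Adjusted income: $276000 + $48000 + $8000 = $332000
  Less exemption $28000 → base $304000
  $304000 × 27% = $82080

$82080 > $22320, so the minimum tax is the binding amount.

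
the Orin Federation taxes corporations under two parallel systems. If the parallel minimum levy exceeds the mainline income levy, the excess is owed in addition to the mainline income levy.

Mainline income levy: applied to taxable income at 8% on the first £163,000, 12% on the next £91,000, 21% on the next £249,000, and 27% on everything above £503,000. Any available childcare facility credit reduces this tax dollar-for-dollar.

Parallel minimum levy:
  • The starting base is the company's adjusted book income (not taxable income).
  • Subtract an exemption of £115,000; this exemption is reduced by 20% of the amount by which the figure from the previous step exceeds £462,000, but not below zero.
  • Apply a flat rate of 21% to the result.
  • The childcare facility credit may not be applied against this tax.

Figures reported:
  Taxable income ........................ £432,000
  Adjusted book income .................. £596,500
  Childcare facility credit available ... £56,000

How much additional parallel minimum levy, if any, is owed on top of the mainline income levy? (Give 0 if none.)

£101,424

Parallel minimum levy:
  Base (adjusted book income): £596,500
  Exemption: £115,000 − 20% × (£596,500 − £462,000) = £115,000 − £26,900 = £88,100
  Base: £596,500 − £88,100 = £508,400
  £508,400 × 21% = £106,764

Mainline income levy:
  £163,000 × 8% = £13,040
  £91,000 × 12% = £10,920
  £178,000 × 21% = £37,380
  → £61,340
  Less childcare facility credit £56,000 → £5,340

Excess of parallel minimum levy over mainline income levy: £106,764 − £5,340 = £101,424.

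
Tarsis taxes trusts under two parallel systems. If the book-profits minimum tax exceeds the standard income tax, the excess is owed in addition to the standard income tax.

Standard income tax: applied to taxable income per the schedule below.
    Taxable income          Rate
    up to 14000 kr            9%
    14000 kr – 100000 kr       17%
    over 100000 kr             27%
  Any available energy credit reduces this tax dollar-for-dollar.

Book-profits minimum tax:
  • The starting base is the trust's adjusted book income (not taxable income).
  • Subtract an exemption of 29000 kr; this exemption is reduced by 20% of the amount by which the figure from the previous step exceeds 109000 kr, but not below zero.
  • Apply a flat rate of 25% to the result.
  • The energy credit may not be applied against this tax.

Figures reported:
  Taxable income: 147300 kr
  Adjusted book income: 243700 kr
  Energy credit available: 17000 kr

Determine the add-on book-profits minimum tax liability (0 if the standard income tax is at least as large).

Standard income tax:
  14000 kr × 9% = 1260 kr
  86000 kr × 17% = 14620 kr
  47300 kr × 27% = 12771 kr
  → 28651 kr
  Less energy credit 17000 kr → 11651 kr

Book-profits minimum tax:
  Base (adjusted book income): 243700 kr
  Exemption: 29000 kr − 20% × (243700 kr − 109000 kr) = 29000 kr − 26940 kr = 2060 kr
  Base: 243700 kr − 2060 kr = 241640 kr
  241640 kr × 25% = 60410 kr

Excess of book-profits minimum tax over standard income tax: 60410 kr − 11651 kr = 48759 kr.

48759 kr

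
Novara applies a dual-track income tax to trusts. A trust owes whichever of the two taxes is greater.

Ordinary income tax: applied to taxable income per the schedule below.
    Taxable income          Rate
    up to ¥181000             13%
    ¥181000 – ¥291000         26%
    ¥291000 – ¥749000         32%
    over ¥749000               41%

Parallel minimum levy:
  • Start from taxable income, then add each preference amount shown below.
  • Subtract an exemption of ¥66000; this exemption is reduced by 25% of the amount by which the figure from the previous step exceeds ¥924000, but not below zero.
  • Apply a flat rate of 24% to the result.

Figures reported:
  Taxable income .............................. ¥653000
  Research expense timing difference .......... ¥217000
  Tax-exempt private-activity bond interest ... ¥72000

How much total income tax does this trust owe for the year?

Parallel minimum levy:
  Adjusted income: ¥653000 + ¥217000 + ¥72000 = ¥942000
  Exemption: ¥66000 − 25% × (¥942000 − ¥924000) = ¥66000 − ¥4500 = ¥61500
  Base: ¥942000 − ¥61500 = ¥880500
  ¥880500 × 24% = ¥211320

Ordinary income tax:
  ¥181000 × 13% = ¥23530
  ¥110000 × 26% = ¥28600
  ¥362000 × 32% = ¥115840
  → ¥167970

¥211320 > ¥167970, so the parallel minimum levy is the binding amount.

¥211320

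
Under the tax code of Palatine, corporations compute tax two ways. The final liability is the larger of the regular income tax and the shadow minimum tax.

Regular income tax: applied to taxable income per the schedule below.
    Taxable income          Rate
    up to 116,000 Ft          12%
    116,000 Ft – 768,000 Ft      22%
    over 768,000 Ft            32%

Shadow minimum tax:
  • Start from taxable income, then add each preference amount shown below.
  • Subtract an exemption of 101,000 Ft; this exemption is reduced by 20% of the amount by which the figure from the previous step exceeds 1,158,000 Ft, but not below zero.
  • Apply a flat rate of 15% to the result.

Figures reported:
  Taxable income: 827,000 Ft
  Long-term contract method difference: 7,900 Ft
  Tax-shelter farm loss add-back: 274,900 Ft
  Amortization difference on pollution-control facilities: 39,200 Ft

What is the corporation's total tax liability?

Regular income tax:
  116,000 Ft × 12% = 13,920 Ft
  652,000 Ft × 22% = 143,440 Ft
  59,000 Ft × 32% = 18,880 Ft
  → 176,240 Ft

Shadow minimum tax:
  Adjusted income: 827,000 Ft + 7,900 Ft + 274,900 Ft + 39,200 Ft = 1,149,000 Ft
  Exemption: 1,149,000 Ft ≤ 1,158,000 Ft, so full 101,000 Ft applies
  Base: 1,149,000 Ft − 101,000 Ft = 1,048,000 Ft
  1,048,000 Ft × 15% = 157,200 Ft

176,240 Ft > 157,200 Ft, so the regular income tax governs.

176,240 Ft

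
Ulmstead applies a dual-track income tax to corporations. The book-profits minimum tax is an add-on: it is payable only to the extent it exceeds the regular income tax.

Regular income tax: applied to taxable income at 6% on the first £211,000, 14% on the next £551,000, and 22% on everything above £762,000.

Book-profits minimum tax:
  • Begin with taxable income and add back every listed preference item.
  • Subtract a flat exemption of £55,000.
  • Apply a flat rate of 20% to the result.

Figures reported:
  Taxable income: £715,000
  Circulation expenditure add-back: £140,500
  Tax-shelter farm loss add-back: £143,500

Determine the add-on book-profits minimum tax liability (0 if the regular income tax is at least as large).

£105,580

Book-profits minimum tax:
  Adjusted income: £715,000 + £140,500 + £143,500 = £999,000
  Less exemption £55,000 → base £944,000
  £944,000 × 20% = £188,800

Regular income tax:
  £211,000 × 6% = £12,660
  £504,000 × 14% = £70,560
  → £83,220

Excess of book-profits minimum tax over regular income tax: £188,800 − £83,220 = £105,580.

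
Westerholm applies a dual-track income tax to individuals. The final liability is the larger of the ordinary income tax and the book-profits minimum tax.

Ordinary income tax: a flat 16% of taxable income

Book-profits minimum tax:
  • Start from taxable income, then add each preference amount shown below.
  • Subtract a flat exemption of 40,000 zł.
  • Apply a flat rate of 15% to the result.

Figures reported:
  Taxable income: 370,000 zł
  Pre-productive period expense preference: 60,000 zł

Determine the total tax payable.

59,200 zł

Book-profits minimum tax:
  Adjusted income: 370,000 zł + 60,000 zł = 430,000 zł
  Less exemption 40,000 zł → base 390,000 zł
  390,000 zł × 15% = 58,500 zł

Ordinary income tax:
  370,000 zł × 16% = 59,200 zł

59,200 zł > 58,500 zł, so the ordinary income tax governs.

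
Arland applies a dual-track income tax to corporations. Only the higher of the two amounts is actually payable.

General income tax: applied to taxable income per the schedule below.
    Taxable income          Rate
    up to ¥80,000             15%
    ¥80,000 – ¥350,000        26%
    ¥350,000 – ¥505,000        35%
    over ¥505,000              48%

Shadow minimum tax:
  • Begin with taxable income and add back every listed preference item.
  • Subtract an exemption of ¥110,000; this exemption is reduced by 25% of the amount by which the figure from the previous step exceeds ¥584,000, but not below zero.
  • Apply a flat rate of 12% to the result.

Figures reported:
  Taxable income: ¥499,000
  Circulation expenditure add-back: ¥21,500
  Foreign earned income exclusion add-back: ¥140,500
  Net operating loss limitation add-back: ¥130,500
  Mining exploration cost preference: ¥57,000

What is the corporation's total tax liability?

Shadow minimum tax:
  Adjusted income: ¥499,000 + ¥21,500 + ¥140,500 + ¥130,500 + ¥57,000 = ¥848,500
  Exemption: ¥110,000 − 25% × (¥848,500 − ¥584,000) = ¥110,000 − ¥66,125 = ¥43,875
  Base: ¥848,500 − ¥43,875 = ¥804,625
  ¥804,625 × 12% = ¥96,555

General income tax:
  ¥80,000 × 15% = ¥12,000
  ¥270,000 × 26% = ¥70,200
  ¥149,000 × 35% = ¥52,150
  → ¥134,350

¥134,350 > ¥96,555, so the general income tax governs.

¥134,350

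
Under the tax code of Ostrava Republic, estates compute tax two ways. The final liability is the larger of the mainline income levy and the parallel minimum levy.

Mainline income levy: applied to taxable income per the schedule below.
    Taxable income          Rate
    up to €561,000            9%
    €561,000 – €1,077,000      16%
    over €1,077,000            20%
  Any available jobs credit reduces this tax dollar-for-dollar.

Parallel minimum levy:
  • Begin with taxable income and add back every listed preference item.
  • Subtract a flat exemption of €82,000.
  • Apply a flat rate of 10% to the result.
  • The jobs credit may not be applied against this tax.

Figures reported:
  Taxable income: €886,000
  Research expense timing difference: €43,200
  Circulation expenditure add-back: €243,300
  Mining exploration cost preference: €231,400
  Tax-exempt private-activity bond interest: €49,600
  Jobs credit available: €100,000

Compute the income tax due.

€137,150

Mainline income levy:
  €561,000 × 9% = €50,490
  €325,000 × 16% = €52,000
  → €102,490
  Less jobs credit €100,000 → €2,490

Parallel minimum levy:
  Adjusted income: €886,000 + €43,200 + €243,300 + €231,400 + €49,600 = €1,453,500
  Less exemption €82,000 → base €1,371,500
  €1,371,500 × 10% = €137,150

€137,150 > €2,490, so the parallel minimum levy is the binding amount.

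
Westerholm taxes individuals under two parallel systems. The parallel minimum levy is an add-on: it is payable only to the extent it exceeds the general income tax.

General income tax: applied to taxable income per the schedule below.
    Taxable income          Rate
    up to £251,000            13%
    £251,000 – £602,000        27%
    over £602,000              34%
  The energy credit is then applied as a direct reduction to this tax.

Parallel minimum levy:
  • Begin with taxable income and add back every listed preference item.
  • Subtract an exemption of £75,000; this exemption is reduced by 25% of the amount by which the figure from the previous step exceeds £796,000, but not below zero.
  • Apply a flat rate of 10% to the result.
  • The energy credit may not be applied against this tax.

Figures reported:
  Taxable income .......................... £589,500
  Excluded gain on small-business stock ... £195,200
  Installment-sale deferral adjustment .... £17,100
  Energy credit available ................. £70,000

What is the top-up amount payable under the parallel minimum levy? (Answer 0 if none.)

£18,800

Parallel minimum levy:
  Adjusted income: £589,500 + £195,200 + £17,100 = £801,800
  Exemption: £75,000 − 25% × (£801,800 − £796,000) = £75,000 − £1,450 = £73,550
  Base: £801,800 − £73,550 = £728,250
  £728,250 × 10% = £72,825

General income tax:
  £251,000 × 13% = £32,630
  £338,500 × 27% = £91,395
  → £124,025
  Less energy credit £70,000 → £54,025

Excess of parallel minimum levy over general income tax: £72,825 − £54,025 = £18,800.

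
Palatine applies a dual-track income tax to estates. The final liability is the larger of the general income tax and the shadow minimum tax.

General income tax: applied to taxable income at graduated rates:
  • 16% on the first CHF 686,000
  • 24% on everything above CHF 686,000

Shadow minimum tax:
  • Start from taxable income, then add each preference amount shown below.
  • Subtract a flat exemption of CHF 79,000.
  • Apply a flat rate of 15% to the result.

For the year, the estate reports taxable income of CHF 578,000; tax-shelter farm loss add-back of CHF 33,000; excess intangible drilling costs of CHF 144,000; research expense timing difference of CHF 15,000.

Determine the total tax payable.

CHF 103,650

Shadow minimum tax:
  Adjusted income: CHF 578,000 + CHF 33,000 + CHF 144,000 + CHF 15,000 = CHF 770,000
  Less exemption CHF 79,000 → base CHF 691,000
  CHF 691,000 × 15% = CHF 103,650

General income tax:
  CHF 578,000 × 16% = CHF 92,480

CHF 103,650 > CHF 92,480, so the shadow minimum tax is the binding amount.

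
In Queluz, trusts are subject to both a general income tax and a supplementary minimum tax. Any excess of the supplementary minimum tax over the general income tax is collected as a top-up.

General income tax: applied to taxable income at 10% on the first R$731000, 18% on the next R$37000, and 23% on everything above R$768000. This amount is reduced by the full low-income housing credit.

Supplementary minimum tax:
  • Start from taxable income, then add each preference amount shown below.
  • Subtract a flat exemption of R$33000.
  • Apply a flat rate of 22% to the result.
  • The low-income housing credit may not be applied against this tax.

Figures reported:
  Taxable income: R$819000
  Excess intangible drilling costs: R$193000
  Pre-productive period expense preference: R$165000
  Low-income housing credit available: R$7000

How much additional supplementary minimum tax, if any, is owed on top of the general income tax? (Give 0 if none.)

General income tax:
  R$731000 × 10% = R$73100
  R$37000 × 18% = R$6660
  R$51000 × 23% = R$11730
  → R$91490
  Less low-income housing credit R$7000 → R$84490

Supplementary minimum tax:
  Adjusted income: R$819000 + R$193000 + R$165000 = R$1177000
  Less exemption R$33000 → base R$1144000
  R$1144000 × 22% = R$251680

Excess of supplementary minimum tax over general income tax: R$251680 − R$84490 = R$167190.

R$167190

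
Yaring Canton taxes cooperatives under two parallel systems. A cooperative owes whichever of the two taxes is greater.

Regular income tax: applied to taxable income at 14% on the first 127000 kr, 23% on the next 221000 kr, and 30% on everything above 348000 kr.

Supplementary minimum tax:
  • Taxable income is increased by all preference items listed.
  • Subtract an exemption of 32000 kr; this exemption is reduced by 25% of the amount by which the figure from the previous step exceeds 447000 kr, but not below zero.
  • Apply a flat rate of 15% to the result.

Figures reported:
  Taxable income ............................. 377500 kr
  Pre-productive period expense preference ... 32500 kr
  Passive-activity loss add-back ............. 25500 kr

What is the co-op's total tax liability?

77460 kr

Supplementary minimum tax:
  Adjusted income: 377500 kr + 32500 kr + 25500 kr = 435500 kr
  Exemption: 435500 kr ≤ 447000 kr, so full 32000 kr applies
  Base: 435500 kr − 32000 kr = 403500 kr
  403500 kr × 15% = 60525 kr

Regular income tax:
  127000 kr × 14% = 17780 kr
  221000 kr × 23% = 50830 kr
  29500 kr × 30% = 8850 kr
  → 77460 kr

77460 kr > 60525 kr, so the regular income tax governs.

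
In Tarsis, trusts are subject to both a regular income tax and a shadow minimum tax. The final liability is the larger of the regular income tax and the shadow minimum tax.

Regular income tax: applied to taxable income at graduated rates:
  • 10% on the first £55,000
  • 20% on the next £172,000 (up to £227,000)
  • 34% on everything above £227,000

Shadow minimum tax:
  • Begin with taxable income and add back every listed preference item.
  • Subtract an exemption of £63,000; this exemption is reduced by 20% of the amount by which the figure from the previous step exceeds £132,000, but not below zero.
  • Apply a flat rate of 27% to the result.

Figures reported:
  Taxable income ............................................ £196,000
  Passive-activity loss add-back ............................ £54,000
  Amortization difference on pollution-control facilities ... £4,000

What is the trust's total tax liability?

£58,158

Shadow minimum tax:
  Adjusted income: £196,000 + £54,000 + £4,000 = £254,000
  Exemption: £63,000 − 20% × (£254,000 − £132,000) = £63,000 − £24,400 = £38,600
  Base: £254,000 − £38,600 = £215,400
  £215,400 × 27% = £58,158

Regular income tax:
  £55,000 × 10% = £5,500
  £141,000 × 20% = £28,200
  → £33,700

£58,158 > £33,700, so the shadow minimum tax is the binding amount.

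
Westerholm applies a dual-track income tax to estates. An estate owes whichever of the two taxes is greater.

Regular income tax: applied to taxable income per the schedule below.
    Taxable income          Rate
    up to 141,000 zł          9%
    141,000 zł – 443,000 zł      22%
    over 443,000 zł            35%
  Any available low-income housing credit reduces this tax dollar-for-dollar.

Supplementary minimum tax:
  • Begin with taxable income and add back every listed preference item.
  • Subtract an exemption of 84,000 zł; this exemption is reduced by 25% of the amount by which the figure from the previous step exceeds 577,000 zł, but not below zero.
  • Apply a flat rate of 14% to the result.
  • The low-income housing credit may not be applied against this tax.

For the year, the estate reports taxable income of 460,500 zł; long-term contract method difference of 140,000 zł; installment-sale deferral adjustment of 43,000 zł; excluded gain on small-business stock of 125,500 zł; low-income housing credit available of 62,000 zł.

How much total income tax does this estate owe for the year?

102,620 zł

Regular income tax:
  141,000 zł × 9% = 12,690 zł
  302,000 zł × 22% = 66,440 zł
  17,500 zł × 35% = 6,125 zł
  → 85,255 zł
  Less low-income housing credit 62,000 zł → 23,255 zł

Supplementary minimum tax:
  Adjusted income: 460,500 zł + 140,000 zł + 43,000 zł + 125,500 zł = 769,000 zł
  Exemption: 84,000 zł − 25% × (769,000 zł − 577,000 zł) = 84,000 zł − 48,000 zł = 36,000 zł
  Base: 769,000 zł − 36,000 zł = 733,000 zł
  733,000 zł × 14% = 102,620 zł

102,620 zł > 23,255 zł, so the supplementary minimum tax is the binding amount.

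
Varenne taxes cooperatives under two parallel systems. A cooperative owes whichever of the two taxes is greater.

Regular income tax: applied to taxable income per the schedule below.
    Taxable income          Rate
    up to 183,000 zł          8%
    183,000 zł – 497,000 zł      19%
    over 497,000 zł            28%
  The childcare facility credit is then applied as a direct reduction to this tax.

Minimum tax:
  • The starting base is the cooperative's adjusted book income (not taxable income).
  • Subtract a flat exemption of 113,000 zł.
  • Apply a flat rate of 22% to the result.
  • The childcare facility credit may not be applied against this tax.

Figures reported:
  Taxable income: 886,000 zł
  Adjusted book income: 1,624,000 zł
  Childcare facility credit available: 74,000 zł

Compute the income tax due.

332,420 zł

Minimum tax:
  Base (adjusted book income): 1,624,000 zł
  Less exemption 113,000 zł → base 1,511,000 zł
  1,511,000 zł × 22% = 332,420 zł

Regular income tax:
  183,000 zł × 8% = 14,640 zł
  314,000 zł × 19% = 59,660 zł
  389,000 zł × 28% = 108,920 zł
  → 183,220 zł
  Less childcare facility credit 74,000 zł → 109,220 zł

332,420 zł > 109,220 zł, so the minimum tax is the binding amount.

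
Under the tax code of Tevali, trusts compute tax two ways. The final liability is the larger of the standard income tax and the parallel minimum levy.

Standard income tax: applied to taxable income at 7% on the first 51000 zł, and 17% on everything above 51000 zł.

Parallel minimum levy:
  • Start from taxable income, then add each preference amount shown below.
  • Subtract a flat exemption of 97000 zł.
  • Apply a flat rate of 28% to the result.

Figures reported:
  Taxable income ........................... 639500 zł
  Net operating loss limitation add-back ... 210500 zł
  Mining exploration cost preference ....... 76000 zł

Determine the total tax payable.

Standard income tax:
  51000 zł × 7% = 3570 zł
  588500 zł × 17% = 100045 zł
  → 103615 zł

Parallel minimum levy:
  Adjusted income: 639500 zł + 210500 zł + 76000 zł = 926000 zł
  Less exemption 97000 zł → base 829000 zł
  829000 zł × 28% = 232120 zł

232120 zł > 103615 zł, so the parallel minimum levy is the binding amount.

232120 zł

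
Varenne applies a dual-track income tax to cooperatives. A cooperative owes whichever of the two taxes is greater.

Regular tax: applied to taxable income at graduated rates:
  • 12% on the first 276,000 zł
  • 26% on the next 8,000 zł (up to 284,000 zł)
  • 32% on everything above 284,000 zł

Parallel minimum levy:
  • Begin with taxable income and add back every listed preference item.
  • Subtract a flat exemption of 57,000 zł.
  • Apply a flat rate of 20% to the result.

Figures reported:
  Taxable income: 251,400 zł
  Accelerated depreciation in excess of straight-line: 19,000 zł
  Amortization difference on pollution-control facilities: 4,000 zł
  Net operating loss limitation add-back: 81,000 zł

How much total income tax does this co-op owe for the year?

Parallel minimum levy:
  Adjusted income: 251,400 zł + 19,000 zł + 4,000 zł + 81,000 zł = 355,400 zł
  Less exemption 57,000 zł → base 298,400 zł
  298,400 zł × 20% = 59,680 zł

Regular tax:
  251,400 zł × 12% = 30,168 zł

59,680 zł > 30,168 zł, so the parallel minimum levy is the binding amount.

59,680 zł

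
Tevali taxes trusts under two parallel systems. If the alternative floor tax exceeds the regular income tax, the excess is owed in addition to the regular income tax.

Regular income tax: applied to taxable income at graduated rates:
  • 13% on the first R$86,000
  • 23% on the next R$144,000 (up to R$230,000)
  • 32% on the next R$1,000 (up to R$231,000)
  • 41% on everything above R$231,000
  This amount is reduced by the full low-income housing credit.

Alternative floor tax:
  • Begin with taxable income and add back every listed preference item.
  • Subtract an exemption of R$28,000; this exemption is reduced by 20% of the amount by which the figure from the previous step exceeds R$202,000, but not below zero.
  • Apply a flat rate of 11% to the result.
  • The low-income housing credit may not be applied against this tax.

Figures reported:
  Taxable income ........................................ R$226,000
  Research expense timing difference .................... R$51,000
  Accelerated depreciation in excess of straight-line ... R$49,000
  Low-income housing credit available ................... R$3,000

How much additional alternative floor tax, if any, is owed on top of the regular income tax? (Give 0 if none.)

Alternative floor tax:
  Adjusted income: R$226,000 + R$51,000 + R$49,000 = R$326,000
  Exemption: R$28,000 − 20% × (R$326,000 − R$202,000) = R$28,000 − R$24,800 = R$3,200
  Base: R$326,000 − R$3,200 = R$322,800
  R$322,800 × 11% = R$35,508

Regular income tax:
  R$86,000 × 13% = R$11,180
  R$140,000 × 23% = R$32,200
  → R$43,380
  Less low-income housing credit R$3,000 → R$40,380

R$35,508 ≤ R$40,380, so no add-on is due.

R$0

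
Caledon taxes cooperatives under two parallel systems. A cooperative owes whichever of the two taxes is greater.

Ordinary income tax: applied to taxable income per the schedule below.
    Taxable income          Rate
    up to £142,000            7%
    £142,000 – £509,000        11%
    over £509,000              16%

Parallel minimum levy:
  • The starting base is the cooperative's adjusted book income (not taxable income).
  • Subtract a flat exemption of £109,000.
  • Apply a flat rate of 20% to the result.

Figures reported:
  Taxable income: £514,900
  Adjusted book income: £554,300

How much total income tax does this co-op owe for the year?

Parallel minimum levy:
  Base (adjusted book income): £554,300
  Less exemption £109,000 → base £445,300
  £445,300 × 20% = £89,060

Ordinary income tax:
  £142,000 × 7% = £9,940
  £367,000 × 11% = £40,370
  £5,900 × 16% = £944
  → £51,254

£89,060 > £51,254, so the parallel minimum levy is the binding amount.

£89,060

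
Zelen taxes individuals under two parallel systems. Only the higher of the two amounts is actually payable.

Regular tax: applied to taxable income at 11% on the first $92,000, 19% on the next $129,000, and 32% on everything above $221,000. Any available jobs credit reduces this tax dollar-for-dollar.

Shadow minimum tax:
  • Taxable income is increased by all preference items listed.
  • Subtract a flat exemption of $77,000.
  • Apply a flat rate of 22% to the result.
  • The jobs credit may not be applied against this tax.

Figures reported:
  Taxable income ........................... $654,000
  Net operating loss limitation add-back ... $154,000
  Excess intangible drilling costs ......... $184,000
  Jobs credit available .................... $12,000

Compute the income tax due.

Shadow minimum tax:
  Adjusted income: $654,000 + $154,000 + $184,000 = $992,000
  Less exemption $77,000 → base $915,000
  $915,000 × 22% = $201,300

Regular tax:
  $92,000 × 11% = $10,120
  $129,000 × 19% = $24,510
  $433,000 × 32% = $138,560
  → $173,190
  Less jobs credit $12,000 → $161,190

$201,300 > $161,190, so the shadow minimum tax is the binding amount.

$201,300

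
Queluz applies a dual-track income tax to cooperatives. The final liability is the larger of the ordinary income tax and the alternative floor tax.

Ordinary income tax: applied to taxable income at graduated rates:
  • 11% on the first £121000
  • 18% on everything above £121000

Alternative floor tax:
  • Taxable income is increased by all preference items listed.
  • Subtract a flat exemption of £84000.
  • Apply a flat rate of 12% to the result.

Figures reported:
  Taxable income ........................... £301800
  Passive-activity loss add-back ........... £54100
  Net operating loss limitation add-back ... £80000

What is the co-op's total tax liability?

£45854

Alternative floor tax:
  Adjusted income: £301800 + £54100 + £80000 = £435900
  Less exemption £84000 → base £351900
  £351900 × 12% = £42228

Ordinary income tax:
  £121000 × 11% = £13310
  £180800 × 18% = £32544
  → £45854

£45854 > £42228, so the ordinary income tax governs.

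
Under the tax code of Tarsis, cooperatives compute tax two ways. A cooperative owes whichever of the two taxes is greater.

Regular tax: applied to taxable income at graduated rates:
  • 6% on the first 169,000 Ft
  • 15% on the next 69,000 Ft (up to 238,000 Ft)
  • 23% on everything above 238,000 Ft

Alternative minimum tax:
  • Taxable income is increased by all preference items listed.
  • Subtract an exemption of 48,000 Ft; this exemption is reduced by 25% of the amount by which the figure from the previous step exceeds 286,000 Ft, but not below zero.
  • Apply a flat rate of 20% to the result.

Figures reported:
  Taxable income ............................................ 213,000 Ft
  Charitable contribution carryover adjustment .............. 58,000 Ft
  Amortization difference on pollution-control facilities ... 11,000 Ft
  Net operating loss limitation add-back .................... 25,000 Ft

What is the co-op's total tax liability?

52,850 Ft

Regular tax:
  169,000 Ft × 6% = 10,140 Ft
  44,000 Ft × 15% = 6,600 Ft
  → 16,740 Ft

Alternative minimum tax:
  Adjusted income: 213,000 Ft + 58,000 Ft + 11,000 Ft + 25,000 Ft = 307,000 Ft
  Exemption: 48,000 Ft − 25% × (307,000 Ft − 286,000 Ft) = 48,000 Ft − 5,250 Ft = 42,750 Ft
  Base: 307,000 Ft − 42,750 Ft = 264,250 Ft
  264,250 Ft × 20% = 52,850 Ft

52,850 Ft > 16,740 Ft, so the alternative minimum tax is the binding amount.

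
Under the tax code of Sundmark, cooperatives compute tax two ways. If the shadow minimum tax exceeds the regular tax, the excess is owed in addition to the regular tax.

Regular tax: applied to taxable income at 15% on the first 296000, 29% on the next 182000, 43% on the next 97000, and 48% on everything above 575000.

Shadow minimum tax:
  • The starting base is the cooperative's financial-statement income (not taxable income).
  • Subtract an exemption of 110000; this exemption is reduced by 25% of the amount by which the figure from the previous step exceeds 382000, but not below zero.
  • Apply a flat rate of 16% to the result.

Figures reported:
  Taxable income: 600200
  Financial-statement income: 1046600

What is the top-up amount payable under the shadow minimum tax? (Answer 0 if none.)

Shadow minimum tax:
  Base (financial-statement income): 1046600
  Exemption: 25% × (1046600 − 382000) = 166150 ≥ 110000, so the exemption is fully phased out
  Base: 1046600 − 0 = 1046600
  1046600 × 16% = 167456

Regular tax:
  296000 × 15% = 44400
  182000 × 29% = 52780
  97000 × 43% = 41710
  25200 × 48% = 12096
  → 150986

Excess of shadow minimum tax over regular tax: 167456 − 150986 = 16470.

16470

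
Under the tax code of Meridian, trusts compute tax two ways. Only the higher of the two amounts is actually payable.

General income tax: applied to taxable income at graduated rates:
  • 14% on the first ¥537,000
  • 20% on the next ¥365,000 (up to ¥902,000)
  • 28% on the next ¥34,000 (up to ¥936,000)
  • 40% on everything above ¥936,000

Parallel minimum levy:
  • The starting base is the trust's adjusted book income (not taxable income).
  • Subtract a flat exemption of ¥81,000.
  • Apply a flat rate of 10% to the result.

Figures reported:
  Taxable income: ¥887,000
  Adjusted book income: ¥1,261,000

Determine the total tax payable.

¥145,180

General income tax:
  ¥537,000 × 14% = ¥75,180
  ¥350,000 × 20% = ¥70,000
  → ¥145,180

Parallel minimum levy:
  Base (adjusted book income): ¥1,261,000
  Less exemption ¥81,000 → base ¥1,180,000
  ¥1,180,000 × 10% = ¥118,000

¥145,180 > ¥118,000, so the general income tax governs.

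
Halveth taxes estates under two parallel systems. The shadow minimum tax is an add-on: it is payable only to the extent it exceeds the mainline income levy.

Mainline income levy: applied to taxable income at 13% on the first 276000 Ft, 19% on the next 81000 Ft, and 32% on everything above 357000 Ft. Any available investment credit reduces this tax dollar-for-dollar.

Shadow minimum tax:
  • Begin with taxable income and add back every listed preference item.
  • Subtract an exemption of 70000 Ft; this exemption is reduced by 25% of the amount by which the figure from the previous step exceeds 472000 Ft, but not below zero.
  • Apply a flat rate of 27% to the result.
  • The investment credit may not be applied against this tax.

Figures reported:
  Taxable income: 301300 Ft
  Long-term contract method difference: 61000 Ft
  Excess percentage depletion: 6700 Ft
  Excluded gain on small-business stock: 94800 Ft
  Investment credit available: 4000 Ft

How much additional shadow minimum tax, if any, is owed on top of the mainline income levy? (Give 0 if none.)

Shadow minimum tax:
  Adjusted income: 301300 Ft + 61000 Ft + 6700 Ft + 94800 Ft = 463800 Ft
  Exemption: 463800 Ft ≤ 472000 Ft, so full 70000 Ft applies
  Base: 463800 Ft − 70000 Ft = 393800 Ft
  393800 Ft × 27% = 106326 Ft

Mainline income levy:
  276000 Ft × 13% = 35880 Ft
  25300 Ft × 19% = 4807 Ft
  → 40687 Ft
  Less investment credit 4000 Ft → 36687 Ft

Excess of shadow minimum tax over mainline income levy: 106326 Ft − 36687 Ft = 69639 Ft.

69639 Ft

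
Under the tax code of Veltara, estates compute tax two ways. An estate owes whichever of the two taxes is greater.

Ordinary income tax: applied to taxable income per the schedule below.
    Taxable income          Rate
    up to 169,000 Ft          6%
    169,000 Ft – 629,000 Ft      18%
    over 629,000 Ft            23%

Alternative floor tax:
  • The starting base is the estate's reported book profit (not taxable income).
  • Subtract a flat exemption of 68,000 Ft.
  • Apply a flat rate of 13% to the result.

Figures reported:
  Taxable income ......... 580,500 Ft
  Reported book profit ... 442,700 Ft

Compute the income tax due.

Ordinary income tax:
  169,000 Ft × 6% = 10,140 Ft
  411,500 Ft × 18% = 74,070 Ft
  → 84,210 Ft

Alternative floor tax:
  Base (reported book profit): 442,700 Ft
  Less exemption 68,000 Ft → base 374,700 Ft
  374,700 Ft × 13% = 48,711 Ft

84,210 Ft > 48,711 Ft, so the ordinary income tax governs.

84,210 Ft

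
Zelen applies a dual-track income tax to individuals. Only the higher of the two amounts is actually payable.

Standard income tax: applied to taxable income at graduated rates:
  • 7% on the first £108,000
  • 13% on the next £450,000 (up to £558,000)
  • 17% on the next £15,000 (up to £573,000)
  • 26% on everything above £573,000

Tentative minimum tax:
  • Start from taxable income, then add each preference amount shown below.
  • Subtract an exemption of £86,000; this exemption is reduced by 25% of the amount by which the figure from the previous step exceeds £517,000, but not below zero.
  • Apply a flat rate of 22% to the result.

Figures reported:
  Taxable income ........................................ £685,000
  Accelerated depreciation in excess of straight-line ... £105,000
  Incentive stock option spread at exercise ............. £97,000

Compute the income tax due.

£195,140

Tentative minimum tax:
  Adjusted income: £685,000 + £105,000 + £97,000 = £887,000
  Exemption: 25% × (£887,000 − £517,000) = £92,500 ≥ £86,000, so the exemption is fully phased out
  Base: £887,000 − £0 = £887,000
  £887,000 × 22% = £195,140

Standard income tax:
  £108,000 × 7% = £7,560
  £450,000 × 13% = £58,500
  £15,000 × 17% = £2,550
  £112,000 × 26% = £29,120
  → £97,730

£195,140 > £97,730, so the tentative minimum tax is the binding amount.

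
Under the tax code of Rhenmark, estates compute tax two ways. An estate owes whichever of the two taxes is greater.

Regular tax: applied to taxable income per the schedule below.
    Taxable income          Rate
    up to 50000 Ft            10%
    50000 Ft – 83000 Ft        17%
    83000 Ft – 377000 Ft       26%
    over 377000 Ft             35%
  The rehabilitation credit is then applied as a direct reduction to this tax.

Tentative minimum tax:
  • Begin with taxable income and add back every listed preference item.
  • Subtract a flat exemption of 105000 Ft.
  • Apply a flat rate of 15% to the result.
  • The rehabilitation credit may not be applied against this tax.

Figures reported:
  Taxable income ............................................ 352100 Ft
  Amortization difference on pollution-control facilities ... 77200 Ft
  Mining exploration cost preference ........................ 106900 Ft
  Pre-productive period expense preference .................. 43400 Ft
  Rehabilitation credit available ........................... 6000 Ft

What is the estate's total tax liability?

74576 Ft

Tentative minimum tax:
  Adjusted income: 352100 Ft + 77200 Ft + 106900 Ft + 43400 Ft = 579600 Ft
  Less exemption 105000 Ft → base 474600 Ft
  474600 Ft × 15% = 71190 Ft

Regular tax:
  50000 Ft × 10% = 5000 Ft
  33000 Ft × 17% = 5610 Ft
  269100 Ft × 26% = 69966 Ft
  → 80576 Ft
  Less rehabilitation credit 6000 Ft → 74576 Ft

74576 Ft > 71190 Ft, so the regular tax governs.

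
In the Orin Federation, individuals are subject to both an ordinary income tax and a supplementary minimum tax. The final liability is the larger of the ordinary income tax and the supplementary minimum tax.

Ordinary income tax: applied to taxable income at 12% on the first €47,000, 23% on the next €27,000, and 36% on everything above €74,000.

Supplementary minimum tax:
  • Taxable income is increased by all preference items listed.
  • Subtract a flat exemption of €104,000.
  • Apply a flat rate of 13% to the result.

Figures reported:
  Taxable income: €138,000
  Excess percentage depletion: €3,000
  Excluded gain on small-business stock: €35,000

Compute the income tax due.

Ordinary income tax:
  €47,000 × 12% = €5,640
  €27,000 × 23% = €6,210
  €64,000 × 36% = €23,040
  → €34,890

Supplementary minimum tax:
  Adjusted income: €138,000 + €3,000 + €35,000 = €176,000
  Less exemption €104,000 → base €72,000
  €72,000 × 13% = €9,360

€34,890 > €9,360, so the ordinary income tax governs.

€34,890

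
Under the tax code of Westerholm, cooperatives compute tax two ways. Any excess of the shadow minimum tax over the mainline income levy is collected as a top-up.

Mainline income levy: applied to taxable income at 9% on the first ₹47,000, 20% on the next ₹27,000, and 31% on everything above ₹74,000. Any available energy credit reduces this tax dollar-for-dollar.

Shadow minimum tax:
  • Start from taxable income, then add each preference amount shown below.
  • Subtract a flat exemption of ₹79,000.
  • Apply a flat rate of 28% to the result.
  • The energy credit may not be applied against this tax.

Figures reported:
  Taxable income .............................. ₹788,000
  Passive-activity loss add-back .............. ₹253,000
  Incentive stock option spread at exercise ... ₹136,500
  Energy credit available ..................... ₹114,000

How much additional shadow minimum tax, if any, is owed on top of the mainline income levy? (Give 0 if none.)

₹190,610

Shadow minimum tax:
  Adjusted income: ₹788,000 + ₹253,000 + ₹136,500 = ₹1,177,500
  Less exemption ₹79,000 → base ₹1,098,500
  ₹1,098,500 × 28% = ₹307,580

Mainline income levy:
  ₹47,000 × 9% = ₹4,230
  ₹27,000 × 20% = ₹5,400
  ₹714,000 × 31% = ₹221,340
  → ₹230,970
  Less energy credit ₹114,000 → ₹116,970

Excess of shadow minimum tax over mainline income levy: ₹307,580 − ₹116,970 = ₹190,610.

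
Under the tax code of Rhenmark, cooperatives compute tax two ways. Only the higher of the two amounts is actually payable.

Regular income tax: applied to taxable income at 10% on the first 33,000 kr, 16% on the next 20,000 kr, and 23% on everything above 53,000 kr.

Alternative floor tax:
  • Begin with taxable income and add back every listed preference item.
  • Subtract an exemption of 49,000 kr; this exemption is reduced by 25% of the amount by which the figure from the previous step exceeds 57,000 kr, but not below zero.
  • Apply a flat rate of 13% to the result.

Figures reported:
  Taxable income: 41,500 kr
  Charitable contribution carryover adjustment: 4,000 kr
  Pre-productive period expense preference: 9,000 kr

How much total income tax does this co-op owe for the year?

Alternative floor tax:
  Adjusted income: 41,500 kr + 4,000 kr + 9,000 kr = 54,500 kr
  Exemption: 54,500 kr ≤ 57,000 kr, so full 49,000 kr applies
  Base: 54,500 kr − 49,000 kr = 5,500 kr
  5,500 kr × 13% = 715 kr

Regular income tax:
  33,000 kr × 10% = 3,300 kr
  8,500 kr × 16% = 1,360 kr
  → 4,660 kr

4,660 kr > 715 kr, so the regular income tax governs.

4,660 kr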